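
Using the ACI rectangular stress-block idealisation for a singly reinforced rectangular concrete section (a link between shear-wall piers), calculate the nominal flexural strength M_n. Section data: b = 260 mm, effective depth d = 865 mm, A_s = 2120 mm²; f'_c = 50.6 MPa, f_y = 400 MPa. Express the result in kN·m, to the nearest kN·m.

T = A_s f_y = 2120 × 400 = 848000 N = 848 kN.
From C = T: a = T/(0.85 f'_c b) = 848000/(0.85 × 50.6 × 260) = 75.83 mm.
M_n = T(d − a/2) = 848 kN × (865 − 37.915) mm = 701.37 kN·m.

M_n ≈ 701 kN·m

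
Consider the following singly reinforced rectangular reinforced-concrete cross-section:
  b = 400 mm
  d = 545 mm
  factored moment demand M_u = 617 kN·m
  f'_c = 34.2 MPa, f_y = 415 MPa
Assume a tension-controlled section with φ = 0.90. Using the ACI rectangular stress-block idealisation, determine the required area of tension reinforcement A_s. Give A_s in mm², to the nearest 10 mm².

M_n = M_u/φ = 617/0.90 = 685.556 kN·m.
With M_n = 0.85 f'_c a b (d − a/2), solve the quadratic for a:
a = d − √(d² − 2M_n/(0.85 f'_c b)) = 545 − √(545² − 2 × 685.556×10⁶/(0.85 × 34.2 × 400)) = 121.79 mm.
A_s = 0.85 f'_c a b / f_y = 0.85 × 34.2 × 121.79 × 400 / 415 = 3412.5 mm².

A_s ≈ 3410 mm²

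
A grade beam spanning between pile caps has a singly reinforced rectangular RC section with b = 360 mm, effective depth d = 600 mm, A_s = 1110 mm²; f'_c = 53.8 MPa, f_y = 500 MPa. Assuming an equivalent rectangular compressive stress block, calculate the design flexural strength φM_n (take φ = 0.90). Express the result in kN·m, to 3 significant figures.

T = A_s f_y = 1110 × 500 = 555000 N = 555 kN.
From C = T: a = T/(0.85 f'_c b) = 555000/(0.85 × 53.8 × 360) = 33.71 mm.
M_n = T(d − a/2) = 555 kN × (600 − 16.855) mm = 323.65 kN·m.
φM_n = 0.90 × 323.65 = 291.29 kN·m.

φM_n ≈ 291 kN·m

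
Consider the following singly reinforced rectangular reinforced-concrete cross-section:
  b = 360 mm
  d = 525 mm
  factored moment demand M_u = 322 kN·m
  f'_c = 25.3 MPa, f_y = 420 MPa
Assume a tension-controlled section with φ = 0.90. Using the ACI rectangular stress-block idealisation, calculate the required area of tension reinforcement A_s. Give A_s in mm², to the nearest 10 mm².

M_n = M_u/φ = 322/0.90 = 357.778 kN·m.
With M_n = 0.85 f'_c a b (d − a/2), solve the quadratic for a:
a = d − √(d² − 2M_n/(0.85 f'_c b)) = 525 − √(525² − 2 × 357.778×10⁶/(0.85 × 25.3 × 360)) = 96.98 mm.
A_s = 0.85 f'_c a b / f_y = 0.85 × 25.3 × 96.98 × 360 / 420 = 1787.6 mm².

A_s ≈ 1790 mm²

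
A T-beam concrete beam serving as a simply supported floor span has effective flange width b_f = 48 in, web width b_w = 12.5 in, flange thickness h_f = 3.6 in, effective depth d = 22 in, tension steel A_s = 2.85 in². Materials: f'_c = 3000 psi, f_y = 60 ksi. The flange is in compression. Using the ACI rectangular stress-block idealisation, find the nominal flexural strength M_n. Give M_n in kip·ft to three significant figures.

Tension: T = A_s f_y = 2.85 × 60 = 171 kips.
Try a within the flange: a = T/(0.85 f'_c b_f) = 171/(0.85 × 3 × 48) = 1.397 in.
Since a = 1.397 ≤ h_f = 3.6 in, the stress block lies entirely in the flange; analyse as a rectangular beam of width b_f.
M_n = T(d − a/2) = 171 × (22 − 0.6985) = 3642.6 kip·in.
M_n = 3642.6/12 = 303.55 kip·ft.

M_n ≈ 304 kip·ft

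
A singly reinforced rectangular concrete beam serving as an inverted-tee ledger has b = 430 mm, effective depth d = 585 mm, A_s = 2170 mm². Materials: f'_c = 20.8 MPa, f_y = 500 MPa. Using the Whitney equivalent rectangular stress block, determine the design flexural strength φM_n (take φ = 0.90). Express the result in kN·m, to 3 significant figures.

φM_n ≈ 502 kN·m

T = A_s f_y = 2170 × 500 = 1085000 N = 1085 kN.
From C = T: a = T/(0.85 f'_c b) = 1085000/(0.85 × 20.8 × 430) = 142.72 mm.
M_n = T(d − a/2) = 1085 kN × (585 − 71.36) mm = 557.30 kN·m.
φM_n = 0.90 × 557.30 = 501.57 kN·m.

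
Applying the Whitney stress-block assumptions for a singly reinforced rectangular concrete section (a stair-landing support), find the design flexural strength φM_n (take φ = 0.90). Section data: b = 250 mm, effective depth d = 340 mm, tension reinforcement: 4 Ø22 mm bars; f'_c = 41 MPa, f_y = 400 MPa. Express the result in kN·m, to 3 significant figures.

φM_n ≈ 167 kN·m

A_s = 4 × 380 = 1520 mm².
T = A_s f_y = 1520 × 400 = 608000 N = 608 kN.
From C = T: a = T/(0.85 f'_c b) = 608000/(0.85 × 41 × 250) = 69.78 mm.
M_n = T(d − a/2) = 608 kN × (340 − 34.89) mm = 185.51 kN·m.
φM_n = 0.90 × 185.51 = 166.96 kN·m.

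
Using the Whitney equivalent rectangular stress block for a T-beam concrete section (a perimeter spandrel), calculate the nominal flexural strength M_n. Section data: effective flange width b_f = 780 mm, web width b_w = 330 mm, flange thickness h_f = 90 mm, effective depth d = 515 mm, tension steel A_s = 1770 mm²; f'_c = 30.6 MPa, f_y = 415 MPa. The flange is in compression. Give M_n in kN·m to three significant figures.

Tension: T = A_s f_y = 1770 × 415 = 734550 N.
Try a within the flange: a = T/(0.85 f'_c b_f) = 734550/(0.85 × 30.6 × 780) = 36.21 mm.
Since a = 36.21 ≤ h_f = 90 mm, the stress block lies entirely in the flange; analyse as a rectangular beam of width b_f.
M_n = T(d − a/2) = 734550 × (515 − 18.105) = 364.99 × 10⁶ N·mm.
M_n = 364.99 kN·m.

M_n ≈ 365 kN·m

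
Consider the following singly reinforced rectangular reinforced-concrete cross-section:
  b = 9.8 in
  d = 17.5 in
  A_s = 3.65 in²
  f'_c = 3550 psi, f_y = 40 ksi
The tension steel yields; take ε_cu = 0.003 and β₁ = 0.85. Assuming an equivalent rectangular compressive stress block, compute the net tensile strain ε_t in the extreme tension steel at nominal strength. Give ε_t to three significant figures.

ε_t ≈ 0.00604

a = A_s f_y/(0.85 f'_c b) = 4.937 in.
β₁ = 0.85, so c = a/β₁ = 4.937/0.85 = 5.808 in.
From the linear strain diagram with ε_cu = 0.003: ε_t = 0.003 (d − c)/c = 0.003 × (17.5 − 5.808)/5.808 = 0.00604.
Since ε_t ≥ 0.005, the section is tension-controlled.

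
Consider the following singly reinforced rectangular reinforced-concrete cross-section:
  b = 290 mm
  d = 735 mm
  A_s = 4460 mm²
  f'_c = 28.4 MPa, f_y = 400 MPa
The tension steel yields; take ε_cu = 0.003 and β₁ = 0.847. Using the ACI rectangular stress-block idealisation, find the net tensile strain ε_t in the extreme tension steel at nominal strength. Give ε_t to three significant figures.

ε_t ≈ 0.00433

a = A_s f_y/(0.85 f'_c b) = 254.84 mm.
β₁ = 0.847, so c = a/β₁ = 254.84/0.847 = 300.87 mm.
From the linear strain diagram with ε_cu = 0.003: ε_t = 0.003 (d − c)/c = 0.003 × (735 − 300.87)/300.87 = 0.00433.
ε_t is between 0.004 and 0.005 — transition zone.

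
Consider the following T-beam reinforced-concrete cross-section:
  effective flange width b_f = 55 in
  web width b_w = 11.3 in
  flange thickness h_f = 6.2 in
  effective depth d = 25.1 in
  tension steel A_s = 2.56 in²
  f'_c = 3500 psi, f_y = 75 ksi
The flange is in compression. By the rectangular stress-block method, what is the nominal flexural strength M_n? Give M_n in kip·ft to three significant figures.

M_n ≈ 392 kip·ft

Tension: T = A_s f_y = 2.56 × 75 = 192 kips.
Try a within the flange: a = T/(0.85 f'_c b_f) = 192/(0.85 × 3.5 × 55) = 1.173 in.
Since a = 1.173 ≤ h_f = 6.2 in, the stress block lies entirely in the flange; analyse as a rectangular beam of width b_f.
M_n = T(d − a/2) = 192 × (25.1 − 0.5865) = 4706.6 kip·in.
M_n = 4706.6/12 = 392.22 kip·ft.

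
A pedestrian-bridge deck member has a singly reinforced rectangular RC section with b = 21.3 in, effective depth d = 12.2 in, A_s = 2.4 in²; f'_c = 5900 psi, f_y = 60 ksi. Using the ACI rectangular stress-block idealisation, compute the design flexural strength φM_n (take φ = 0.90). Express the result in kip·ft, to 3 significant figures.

T = A_s f_y = 2.4 × 60 = 144 kips.
a = T/(0.85 f'_c b) = 144/(0.85 × 5.9 × 21.3) = 1.348 in.
M_n = T(d − a/2) = 144 × (12.2 − 0.674) = 1659.7 kip·in = 1659.7/12 = 138.31 kip·ft.
φM_n = 0.90 × 138.31 = 124.48 kip·ft.

φM_n ≈ 124 kip·ft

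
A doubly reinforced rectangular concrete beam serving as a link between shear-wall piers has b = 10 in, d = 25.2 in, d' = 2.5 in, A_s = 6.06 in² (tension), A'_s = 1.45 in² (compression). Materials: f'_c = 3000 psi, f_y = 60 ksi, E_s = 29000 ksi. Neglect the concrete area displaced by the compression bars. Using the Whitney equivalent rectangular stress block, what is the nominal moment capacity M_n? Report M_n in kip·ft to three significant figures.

M_n ≈ 620 kip·ft

Assume both steels yield.
a = (A_s − A'_s) f_y/(0.85 f'_c b) = (6.06 − 1.45) × 60/(0.85 × 3 × 10) = 10.847 in.
c = a/β₁ = 10.847/0.85 = 12.761 in; ε'_s = 0.003(c − d')/c = 0.0024 ≥ ε_y = 0.0021, so the compression steel yields.
M_n = (A_s − A'_s) f_y (d − a/2) + A'_s f_y (d − d') = 276.6 × (25.2 − 5.4235) + 87 × (25.2 − 2.5) = 5470.2 + 1974.9 = 7445.1 kip·in = 7445.1/12 = 620.43 kip·ft.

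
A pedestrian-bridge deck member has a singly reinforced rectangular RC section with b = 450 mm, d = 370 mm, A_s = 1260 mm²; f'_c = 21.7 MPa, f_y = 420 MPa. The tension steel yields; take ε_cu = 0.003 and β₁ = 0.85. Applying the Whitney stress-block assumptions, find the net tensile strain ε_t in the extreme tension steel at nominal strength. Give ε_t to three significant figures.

a = A_s f_y/(0.85 f'_c b) = 63.76 mm.
β₁ = 0.85, so c = a/β₁ = 63.76/0.85 = 75.01 mm.
From the linear strain diagram with ε_cu = 0.003: ε_t = 0.003 (d − c)/c = 0.003 × (370 − 75.01)/75.01 = 0.0118.
Since ε_t ≥ 0.005, the section is tension-controlled.

ε_t ≈ 0.0118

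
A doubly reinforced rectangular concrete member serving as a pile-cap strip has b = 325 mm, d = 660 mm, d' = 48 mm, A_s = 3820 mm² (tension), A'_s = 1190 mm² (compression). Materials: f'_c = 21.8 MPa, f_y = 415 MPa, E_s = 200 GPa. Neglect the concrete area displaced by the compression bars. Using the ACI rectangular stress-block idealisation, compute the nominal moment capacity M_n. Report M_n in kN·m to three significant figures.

Assume both tension and compression steel yield.
Net tension couple steel: A_s − A'_s = 2630 mm².
a = (A_s − A'_s) f_y / (0.85 f'_c b) = 1091450/(0.85 × 21.8 × 325) = 181.24 mm.
c = a/β₁ = 181.24/0.85 = 213.22 mm; ε'_s = 0.003(c − d')/c = 0.0023 ≥ f_y/E_s = 0.0021, so compression steel does yield.
M_n = (A_s − A'_s) f_y (d − a/2) + A'_s f_y (d − d') = [1091450 × (660 − 90.62) + 493850 × (660 − 48)] × 10⁻⁶ = 621.45 + 302.24 = 923.69 kN·m.

M_n ≈ 924 kN·m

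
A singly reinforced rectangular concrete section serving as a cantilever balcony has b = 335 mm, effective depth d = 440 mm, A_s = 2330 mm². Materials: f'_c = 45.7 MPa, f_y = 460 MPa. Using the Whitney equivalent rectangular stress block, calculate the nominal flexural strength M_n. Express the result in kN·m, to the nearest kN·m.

M_n ≈ 427 kN·m

T = A_s f_y = 2330 × 460 = 1071800 N = 1071.8 kN.
From C = T: a = T/(0.85 f'_c b) = 1071800/(0.85 × 45.7 × 335) = 82.36 mm.
M_n = T(d − a/2) = 1071.8 kN × (440 − 41.18) mm = 427.46 kN·m.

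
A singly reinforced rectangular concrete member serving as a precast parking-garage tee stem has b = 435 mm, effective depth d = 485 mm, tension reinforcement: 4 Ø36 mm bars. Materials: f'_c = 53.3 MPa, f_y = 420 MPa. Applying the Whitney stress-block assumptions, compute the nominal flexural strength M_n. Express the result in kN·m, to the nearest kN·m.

A_s = 4 × 1018 = 4072 mm².
T = A_s f_y = 4072 × 420 = 1710240 N = 1710.24 kN.
From C = T: a = T/(0.85 f'_c b) = 1710240/(0.85 × 53.3 × 435) = 86.78 mm.
M_n = T(d − a/2) = 1710.24 kN × (485 − 43.39) mm = 755.26 kN·m.

M_n ≈ 755 kN·m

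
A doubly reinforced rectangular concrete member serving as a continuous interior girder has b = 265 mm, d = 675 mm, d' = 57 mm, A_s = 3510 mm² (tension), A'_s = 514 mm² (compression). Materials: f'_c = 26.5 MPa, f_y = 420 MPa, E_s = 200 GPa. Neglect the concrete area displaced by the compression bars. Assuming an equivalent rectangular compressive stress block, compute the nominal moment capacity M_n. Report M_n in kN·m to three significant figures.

M_n ≈ 850 kN·m

Assume both tension and compression steel yield.
Net tension couple steel: A_s − A'_s = 2996 mm².
a = (A_s − A'_s) f_y / (0.85 f'_c b) = 1258320/(0.85 × 26.5 × 265) = 210.80 mm.
c = a/β₁ = 210.80/0.85 = 248.00 mm; ε'_s = 0.003(c − d')/c = 0.0023 ≥ f_y/E_s = 0.0021, so compression steel does yield.
M_n = (A_s − A'_s) f_y (d − a/2) + A'_s f_y (d − d') = [1258320 × (675 − 105.4) + 215880 × (675 − 57)] × 10⁻⁶ = 716.74 + 133.41 = 850.15 kN·m.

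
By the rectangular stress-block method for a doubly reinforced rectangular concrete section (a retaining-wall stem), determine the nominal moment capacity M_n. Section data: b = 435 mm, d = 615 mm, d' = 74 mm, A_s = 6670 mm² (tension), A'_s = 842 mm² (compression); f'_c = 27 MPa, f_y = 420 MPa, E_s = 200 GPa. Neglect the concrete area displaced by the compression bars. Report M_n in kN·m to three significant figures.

Assume both tension and compression steel yield.
Net tension couple steel: A_s − A'_s = 5828 mm².
a = (A_s − A'_s) f_y / (0.85 f'_c b) = 2447760/(0.85 × 27 × 435) = 245.19 mm.
c = a/β₁ = 245.19/0.85 = 288.46 mm; ε'_s = 0.003(c − d')/c = 0.0022 ≥ f_y/E_s = 0.0021, so compression steel does yield.
M_n = (A_s − A'_s) f_y (d − a/2) + A'_s f_y (d − d') = [2447760 × (615 − 122.595) + 353640 × (615 − 74)] × 10⁻⁶ = 1205.29 + 191.32 = 1396.61 kN·m.

M_n ≈ 1400 kN·m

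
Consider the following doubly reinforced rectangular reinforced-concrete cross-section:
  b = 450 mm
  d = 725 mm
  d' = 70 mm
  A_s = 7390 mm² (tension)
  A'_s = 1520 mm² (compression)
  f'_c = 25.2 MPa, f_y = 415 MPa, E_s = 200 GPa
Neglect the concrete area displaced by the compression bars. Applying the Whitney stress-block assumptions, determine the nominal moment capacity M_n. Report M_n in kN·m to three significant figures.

M_n ≈ 1870 kN·m

Assume both tension and compression steel yield.
Net tension couple steel: A_s − A'_s = 5870 mm².
a = (A_s − A'_s) f_y / (0.85 f'_c b) = 2436050/(0.85 × 25.2 × 450) = 252.73 mm.
c = a/β₁ = 252.73/0.85 = 297.33 mm; ε'_s = 0.003(c − d')/c = 0.0023 ≥ f_y/E_s = 0.0021, so compression steel does yield.
M_n = (A_s − A'_s) f_y (d − a/2) + A'_s f_y (d − d') = [2436050 × (725 − 126.365) + 630800 × (725 − 70)] × 10⁻⁶ = 1458.30 + 413.17 = 1871.47 kN·m.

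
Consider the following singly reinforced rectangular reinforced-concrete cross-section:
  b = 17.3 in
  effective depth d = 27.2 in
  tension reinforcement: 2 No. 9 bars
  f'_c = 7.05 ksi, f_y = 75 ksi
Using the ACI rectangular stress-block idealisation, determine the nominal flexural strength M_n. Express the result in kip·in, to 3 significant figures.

A_s = 2 × 1 = 2 in².
T = A_s f_y = 2 × 75 = 150 kips.
a = T/(0.85 f'_c b) = 150/(0.85 × 7.05 × 17.3) = 1.447 in.
M_n = T(d − a/2) = 150 × (27.2 − 0.7235) = 3971.5 kip·in.

M_n ≈ 3970 kip·in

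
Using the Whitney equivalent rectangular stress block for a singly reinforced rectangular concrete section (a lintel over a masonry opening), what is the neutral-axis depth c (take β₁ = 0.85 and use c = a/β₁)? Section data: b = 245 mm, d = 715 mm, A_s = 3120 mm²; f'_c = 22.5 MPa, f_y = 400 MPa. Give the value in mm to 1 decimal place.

T = A_s f_y = 3120 × 400 = 1248000 N = 1248 kN.
Setting C = 0.85 f'_c a b equal to T: a = 1248000/(0.85 × 22.5 × 245) = 266.347 mm.
With β₁ = 0.85, c = a/β₁ = 266.347/0.85 = 313.3 mm.

c ≈ 313.3 mm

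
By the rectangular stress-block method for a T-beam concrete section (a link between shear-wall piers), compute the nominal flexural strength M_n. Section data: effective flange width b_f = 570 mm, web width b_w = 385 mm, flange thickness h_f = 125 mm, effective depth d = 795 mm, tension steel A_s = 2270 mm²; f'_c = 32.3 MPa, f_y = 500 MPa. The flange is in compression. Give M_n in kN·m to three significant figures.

Tension: T = A_s f_y = 2270 × 500 = 1135000 N.
Try a within the flange: a = T/(0.85 f'_c b_f) = 1135000/(0.85 × 32.3 × 570) = 72.53 mm.
Since a = 72.53 ≤ h_f = 125 mm, the stress block lies entirely in the flange; analyse as a rectangular beam of width b_f.
M_n = T(d − a/2) = 1135000 × (795 − 36.265) = 861.16 × 10⁶ N·mm.
M_n = 861.16 kN·m.

M_n ≈ 861 kN·m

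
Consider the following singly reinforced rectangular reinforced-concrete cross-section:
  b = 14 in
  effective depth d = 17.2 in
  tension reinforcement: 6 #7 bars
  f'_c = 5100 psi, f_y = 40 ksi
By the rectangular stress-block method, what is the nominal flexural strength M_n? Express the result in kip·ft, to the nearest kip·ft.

A_s = 6 × 0.6 = 3.6 in².
T = A_s f_y = 3.6 × 40 = 144 kips.
a = T/(0.85 f'_c b) = 144/(0.85 × 5.1 × 14) = 2.373 in.
M_n = T(d − a/2) = 144 × (17.2 − 1.1865) = 2305.9 kip·in = 2305.9/12 = 192.16 kip·ft.

M_n ≈ 192 kip·ft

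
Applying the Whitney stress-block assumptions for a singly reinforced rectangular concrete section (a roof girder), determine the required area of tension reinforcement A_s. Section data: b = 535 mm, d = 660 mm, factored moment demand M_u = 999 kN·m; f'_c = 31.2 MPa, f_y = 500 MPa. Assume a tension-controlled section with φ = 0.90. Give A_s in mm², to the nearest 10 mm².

M_n = M_u/φ = 999/0.90 = 1110 kN·m.
With M_n = 0.85 f'_c a b (d − a/2), solve the quadratic for a:
a = d − √(d² − 2M_n/(0.85 f'_c b)) = 660 − √(660² − 2 × 1110×10⁶/(0.85 × 31.2 × 535)) = 131.67 mm.
A_s = 0.85 f'_c a b / f_y = 0.85 × 31.2 × 131.67 × 535 / 500 = 3736.3 mm².

A_s ≈ 3740 mm²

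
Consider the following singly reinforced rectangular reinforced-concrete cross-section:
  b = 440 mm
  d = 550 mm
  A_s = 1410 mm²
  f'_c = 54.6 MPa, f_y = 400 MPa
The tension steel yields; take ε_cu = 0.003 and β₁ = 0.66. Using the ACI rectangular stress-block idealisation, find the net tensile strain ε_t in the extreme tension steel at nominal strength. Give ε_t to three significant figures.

a = A_s f_y/(0.85 f'_c b) = 27.62 mm.
β₁ = 0.66, so c = a/β₁ = 27.62/0.66 = 41.85 mm.
From the linear strain diagram with ε_cu = 0.003: ε_t = 0.003 (d − c)/c = 0.003 × (550 − 41.85)/41.85 = 0.0364.
Since ε_t ≥ 0.005, the section is tension-controlled.

ε_t ≈ 0.0364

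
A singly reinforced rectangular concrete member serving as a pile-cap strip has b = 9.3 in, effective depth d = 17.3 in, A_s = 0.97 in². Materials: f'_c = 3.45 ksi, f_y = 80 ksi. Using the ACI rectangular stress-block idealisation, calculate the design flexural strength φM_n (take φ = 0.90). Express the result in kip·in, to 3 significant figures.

T = A_s f_y = 0.97 × 80 = 77.6 kips.
a = T/(0.85 f'_c b) = 77.6/(0.85 × 3.45 × 9.3) = 2.845 in.
M_n = T(d − a/2) = 77.6 × (17.3 − 1.4225) = 1232.1 kip·in.
φM_n = 0.90 × 1232.1 = 1108.9 kip·in.

φM_n ≈ 1110 kip·in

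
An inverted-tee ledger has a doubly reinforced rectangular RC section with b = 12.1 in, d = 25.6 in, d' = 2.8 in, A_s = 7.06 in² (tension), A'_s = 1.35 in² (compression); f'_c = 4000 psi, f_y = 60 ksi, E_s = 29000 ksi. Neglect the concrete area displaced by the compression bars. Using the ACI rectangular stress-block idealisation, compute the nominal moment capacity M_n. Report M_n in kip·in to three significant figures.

M_n ≈ 9190 kip·in

Assume both steels yield.
a = (A_s − A'_s) f_y/(0.85 f'_c b) = (7.06 − 1.35) × 60/(0.85 × 4 × 12.1) = 8.328 in.
c = a/β₁ = 8.328/0.85 = 9.798 in; ε'_s = 0.003(c − d')/c = 0.0021 ≥ ε_y = 0.0021, so the compression steel yields.
M_n = (A_s − A'_s) f_y (d − a/2) + A'_s f_y (d − d') = 342.6 × (25.6 − 4.164) + 81 × (25.6 − 2.8) = 7344.0 + 1846.8 = 9190.8 kip·in.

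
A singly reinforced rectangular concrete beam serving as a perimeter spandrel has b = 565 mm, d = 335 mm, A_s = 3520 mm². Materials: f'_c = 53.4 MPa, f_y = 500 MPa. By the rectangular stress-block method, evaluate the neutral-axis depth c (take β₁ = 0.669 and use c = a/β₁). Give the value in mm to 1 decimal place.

T = A_s f_y = 3520 × 500 = 1760000 N = 1760 kN.
Setting C = 0.85 f'_c a b equal to T: a = 1760000/(0.85 × 53.4 × 565) = 68.628 mm.
With β₁ = 0.669, c = a/β₁ = 68.628/0.669 = 102.6 mm.

c ≈ 102.6 mm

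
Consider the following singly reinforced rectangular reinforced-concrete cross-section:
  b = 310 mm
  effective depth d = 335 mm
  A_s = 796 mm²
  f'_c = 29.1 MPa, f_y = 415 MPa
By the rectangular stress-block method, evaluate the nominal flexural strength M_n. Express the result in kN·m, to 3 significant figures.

M_n ≈ 104 kN·m

T = A_s f_y = 796 × 415 = 330340 N = 330.34 kN.
From C = T: a = T/(0.85 f'_c b) = 330340/(0.85 × 29.1 × 310) = 43.08 mm.
M_n = T(d − a/2) = 330.34 kN × (335 − 21.54) mm = 103.55 kN·m.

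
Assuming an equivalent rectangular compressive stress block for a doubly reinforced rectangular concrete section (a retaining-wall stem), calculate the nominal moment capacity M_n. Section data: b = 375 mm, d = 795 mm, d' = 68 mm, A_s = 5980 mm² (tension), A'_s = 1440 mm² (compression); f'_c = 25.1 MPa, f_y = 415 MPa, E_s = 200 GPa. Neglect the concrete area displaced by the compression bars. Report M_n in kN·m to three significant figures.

M_n ≈ 1710 kN·m

Assume both tension and compression steel yield.
Net tension couple steel: A_s − A'_s = 4540 mm².
a = (A_s − A'_s) f_y / (0.85 f'_c b) = 1884100/(0.85 × 25.1 × 375) = 235.49 mm.
c = a/β₁ = 235.49/0.85 = 277.05 mm; ε'_s = 0.003(c − d')/c = 0.0023 ≥ f_y/E_s = 0.0021, so compression steel does yield.
M_n = (A_s − A'_s) f_y (d − a/2) + A'_s f_y (d − d') = [1884100 × (795 − 117.745) + 597600 × (795 − 68)] × 10⁻⁶ = 1276.02 + 434.46 = 1710.48 kN·m.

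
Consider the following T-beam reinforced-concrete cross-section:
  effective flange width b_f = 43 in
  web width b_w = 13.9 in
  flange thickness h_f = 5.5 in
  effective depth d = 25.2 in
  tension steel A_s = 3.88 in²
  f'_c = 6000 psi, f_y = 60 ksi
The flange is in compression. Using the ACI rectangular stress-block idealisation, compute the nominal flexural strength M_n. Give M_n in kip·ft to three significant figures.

M_n ≈ 479 kip·ft

Tension: T = A_s f_y = 3.88 × 60 = 232.8 kips.
Try a within the flange: a = T/(0.85 f'_c b_f) = 232.8/(0.85 × 6 × 43) = 1.062 in.
Since a = 1.062 ≤ h_f = 5.5 in, the stress block lies entirely in the flange; analyse as a rectangular beam of width b_f.
M_n = T(d − a/2) = 232.8 × (25.2 − 0.531) = 5742.9 kip·in.
M_n = 5742.9/12 = 478.58 kip·ft.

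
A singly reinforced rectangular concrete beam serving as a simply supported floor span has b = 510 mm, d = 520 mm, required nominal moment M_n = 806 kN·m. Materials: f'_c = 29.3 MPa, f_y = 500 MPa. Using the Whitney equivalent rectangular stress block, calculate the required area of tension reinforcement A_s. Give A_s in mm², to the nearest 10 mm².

A_s ≈ 3590 mm²

With M_n = 0.85 f'_c a b (d − a/2), solve the quadratic for a:
a = d − √(d² − 2M_n/(0.85 f'_c b)) = 520 − √(520² − 2 × 806×10⁶/(0.85 × 29.3 × 510)) = 141.20 mm.
A_s = 0.85 f'_c a b / f_y = 0.85 × 29.3 × 141.20 × 510 / 500 = 3586.9 mm².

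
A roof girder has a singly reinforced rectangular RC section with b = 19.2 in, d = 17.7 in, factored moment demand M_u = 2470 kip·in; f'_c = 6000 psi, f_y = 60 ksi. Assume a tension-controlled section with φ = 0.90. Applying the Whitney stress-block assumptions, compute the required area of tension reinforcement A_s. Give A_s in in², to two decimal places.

A_s ≈ 2.71 in²

M_n = M_u/φ = 2470/0.90 = 2744.44 kip·in.
From M_n = 0.85 f'_c a b (d − a/2):
a = d − √(d² − 2M_n/(0.85 f'_c b)) = 17.7 − √(17.7² − 2 × 2744.44/(0.85 × 6 × 19.2)) = 1.661 in.
A_s = 0.85 f'_c a b / f_y = 0.85 × 6 × 1.661 × 19.2 / 60 = 2.711 in².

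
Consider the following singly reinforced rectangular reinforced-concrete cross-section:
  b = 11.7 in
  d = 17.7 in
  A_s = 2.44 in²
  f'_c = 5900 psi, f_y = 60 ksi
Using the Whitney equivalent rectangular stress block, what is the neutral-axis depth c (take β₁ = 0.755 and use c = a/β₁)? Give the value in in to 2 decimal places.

c ≈ 3.30 in

T = A_s f_y = 2.44 × 60 = 146.4 kips.
a = T/(0.85 f'_c b) = 146.4/(0.85 × 5.9 × 11.7) = 2.4951 in.
With β₁ = 0.755, c = a/β₁ = 2.4951/0.755 = 3.30 in.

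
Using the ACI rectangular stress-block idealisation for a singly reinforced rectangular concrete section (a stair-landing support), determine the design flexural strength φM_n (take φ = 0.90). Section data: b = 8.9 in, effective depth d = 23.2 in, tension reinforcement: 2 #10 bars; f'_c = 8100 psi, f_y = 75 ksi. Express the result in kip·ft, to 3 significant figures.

A_s = 2 × 1.27 = 2.54 in².
T = A_s f_y = 2.54 × 75 = 190.5 kips.
a = T/(0.85 f'_c b) = 190.5/(0.85 × 8.1 × 8.9) = 3.109 in.
M_n = T(d − a/2) = 190.5 × (23.2 − 1.5545) = 4123.5 kip·in = 4123.5/12 = 343.63 kip·ft.
φM_n = 0.90 × 343.63 = 309.27 kip·ft.

φM_n ≈ 309 kip·ft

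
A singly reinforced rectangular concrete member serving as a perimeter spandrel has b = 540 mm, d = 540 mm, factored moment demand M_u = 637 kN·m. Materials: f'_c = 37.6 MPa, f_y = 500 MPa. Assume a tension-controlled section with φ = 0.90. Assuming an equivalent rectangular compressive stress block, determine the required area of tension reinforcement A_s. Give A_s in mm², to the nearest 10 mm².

A_s ≈ 2840 mm²

M_n = M_u/φ = 637/0.90 = 707.778 kN·m.
With M_n = 0.85 f'_c a b (d − a/2), solve the quadratic for a:
a = d − √(d² − 2M_n/(0.85 f'_c b)) = 540 − √(540² − 2 × 707.778×10⁶/(0.85 × 37.6 × 540)) = 82.20 mm.
A_s = 0.85 f'_c a b / f_y = 0.85 × 37.6 × 82.20 × 540 / 500 = 2837.3 mm².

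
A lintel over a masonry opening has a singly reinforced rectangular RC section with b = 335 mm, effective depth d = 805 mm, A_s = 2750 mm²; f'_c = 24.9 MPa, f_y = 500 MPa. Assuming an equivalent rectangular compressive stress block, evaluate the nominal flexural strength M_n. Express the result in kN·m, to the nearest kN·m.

M_n ≈ 974 kN·m

T = A_s f_y = 2750 × 500 = 1375000 N = 1375 kN.
From C = T: a = T/(0.85 f'_c b) = 1375000/(0.85 × 24.9 × 335) = 193.93 mm.
M_n = T(d − a/2) = 1375 kN × (805 − 96.965) mm = 973.55 kN·m.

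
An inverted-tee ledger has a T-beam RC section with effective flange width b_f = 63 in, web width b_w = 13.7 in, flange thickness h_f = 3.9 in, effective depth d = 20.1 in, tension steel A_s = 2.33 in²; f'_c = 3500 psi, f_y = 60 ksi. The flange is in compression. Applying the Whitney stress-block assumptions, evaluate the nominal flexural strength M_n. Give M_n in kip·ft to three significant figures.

Tension: T = A_s f_y = 2.33 × 60 = 139.8 kips.
Try a within the flange: a = T/(0.85 f'_c b_f) = 139.8/(0.85 × 3.5 × 63) = 0.746 in.
Since a = 0.746 ≤ h_f = 3.9 in, the stress block lies entirely in the flange; analyse as a rectangular beam of width b_f.
M_n = T(d − a/2) = 139.8 × (20.1 − 0.373) = 2757.8 kip·in.
M_n = 2757.8/12 = 229.82 kip·ft.

M_n ≈ 230 kip·ft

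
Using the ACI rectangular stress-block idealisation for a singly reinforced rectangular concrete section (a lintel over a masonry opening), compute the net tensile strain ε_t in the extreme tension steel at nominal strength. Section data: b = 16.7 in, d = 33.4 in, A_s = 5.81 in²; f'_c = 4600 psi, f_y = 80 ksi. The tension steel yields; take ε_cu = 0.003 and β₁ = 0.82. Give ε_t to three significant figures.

ε_t ≈ 0.00854

a = A_s f_y/(0.85 f'_c b) = 7.118 in.
β₁ = 0.82, so c = a/β₁ = 7.118/0.82 = 8.680 in.
From the linear strain diagram with ε_cu = 0.003: ε_t = 0.003 (d − c)/c = 0.003 × (33.4 − 8.680)/8.680 = 0.00854.
Since ε_t ≥ 0.005, the section is tension-controlled.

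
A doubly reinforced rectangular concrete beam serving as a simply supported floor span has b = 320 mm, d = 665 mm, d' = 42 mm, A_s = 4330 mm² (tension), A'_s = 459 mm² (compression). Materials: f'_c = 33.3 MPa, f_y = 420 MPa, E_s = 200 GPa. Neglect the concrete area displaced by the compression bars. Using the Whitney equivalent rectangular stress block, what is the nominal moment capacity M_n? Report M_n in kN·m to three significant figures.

M_n ≈ 1060 kN·m

Assume both tension and compression steel yield.
Net tension couple steel: A_s − A'_s = 3871 mm².
a = (A_s − A'_s) f_y / (0.85 f'_c b) = 1625820/(0.85 × 33.3 × 320) = 179.50 mm.
c = a/β₁ = 179.50/0.812 = 221.06 mm; ε'_s = 0.003(c − d')/c = 0.0024 ≥ f_y/E_s = 0.0021, so compression steel does yield.
M_n = (A_s − A'_s) f_y (d − a/2) + A'_s f_y (d − d') = [1625820 × (665 − 89.75) + 192780 × (665 − 42)] × 10⁻⁶ = 935.25 + 120.10 = 1055.35 kN·m.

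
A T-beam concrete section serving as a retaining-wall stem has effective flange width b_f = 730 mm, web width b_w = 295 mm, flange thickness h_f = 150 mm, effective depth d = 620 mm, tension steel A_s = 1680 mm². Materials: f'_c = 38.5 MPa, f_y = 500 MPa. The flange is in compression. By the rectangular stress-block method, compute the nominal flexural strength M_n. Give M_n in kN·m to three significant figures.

Tension: T = A_s f_y = 1680 × 500 = 840000 N.
Try a within the flange: a = T/(0.85 f'_c b_f) = 840000/(0.85 × 38.5 × 730) = 35.16 mm.
Since a = 35.16 ≤ h_f = 150 mm, the stress block lies entirely in the flange; analyse as a rectangular beam of width b_f.
M_n = T(d − a/2) = 840000 × (620 − 17.58) = 506.03 × 10⁶ N·mm.
M_n = 506.03 kN·m.

M_n ≈ 506 kN·m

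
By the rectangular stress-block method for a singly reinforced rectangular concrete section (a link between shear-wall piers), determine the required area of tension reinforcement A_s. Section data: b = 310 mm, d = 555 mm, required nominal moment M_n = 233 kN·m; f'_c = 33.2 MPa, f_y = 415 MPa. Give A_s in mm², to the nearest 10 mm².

With M_n = 0.85 f'_c a b (d − a/2), solve the quadratic for a:
a = d − √(d² − 2M_n/(0.85 f'_c b)) = 555 − √(555² − 2 × 233×10⁶/(0.85 × 33.2 × 310)) = 50.27 mm.
A_s = 0.85 f'_c a b / f_y = 0.85 × 33.2 × 50.27 × 310 / 415 = 1059.7 mm².

A_s ≈ 1060 mm²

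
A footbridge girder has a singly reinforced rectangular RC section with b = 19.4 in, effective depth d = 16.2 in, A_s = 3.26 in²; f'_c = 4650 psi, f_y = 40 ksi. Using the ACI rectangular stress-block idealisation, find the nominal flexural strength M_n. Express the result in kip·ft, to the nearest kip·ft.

T = A_s f_y = 3.26 × 40 = 130.4 kips.
a = T/(0.85 f'_c b) = 130.4/(0.85 × 4.65 × 19.4) = 1.701 in.
M_n = T(d − a/2) = 130.4 × (16.2 − 0.8505) = 2001.6 kip·in = 2001.6/12 = 166.80 kip·ft.

M_n ≈ 167 kip·ft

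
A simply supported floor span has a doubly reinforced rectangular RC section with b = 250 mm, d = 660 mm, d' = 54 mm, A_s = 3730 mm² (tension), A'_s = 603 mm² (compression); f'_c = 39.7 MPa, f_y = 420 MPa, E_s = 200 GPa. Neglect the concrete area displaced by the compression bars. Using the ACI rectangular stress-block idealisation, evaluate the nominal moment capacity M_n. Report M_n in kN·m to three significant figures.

M_n ≈ 918 kN·m

Assume both tension and compression steel yield.
Net tension couple steel: A_s − A'_s = 3127 mm².
a = (A_s − A'_s) f_y / (0.85 f'_c b) = 1313340/(0.85 × 39.7 × 250) = 155.68 mm.
c = a/β₁ = 155.68/0.766 = 203.24 mm; ε'_s = 0.003(c − d')/c = 0.0022 ≥ f_y/E_s = 0.0021, so compression steel does yield.
M_n = (A_s − A'_s) f_y (d − a/2) + A'_s f_y (d − d') = [1313340 × (660 − 77.84) + 253260 × (660 − 54)] × 10⁻⁶ = 764.57 + 153.48 = 918.05 kN·m.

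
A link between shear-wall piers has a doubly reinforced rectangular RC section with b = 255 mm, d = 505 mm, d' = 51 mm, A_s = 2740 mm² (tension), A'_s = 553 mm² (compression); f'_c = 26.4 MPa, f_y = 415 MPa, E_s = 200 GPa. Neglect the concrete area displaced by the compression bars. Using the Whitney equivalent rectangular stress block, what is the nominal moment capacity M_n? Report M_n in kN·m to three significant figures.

M_n ≈ 491 kN·m

Assume both tension and compression steel yield.
Net tension couple steel: A_s − A'_s = 2187 mm².
a = (A_s − A'_s) f_y / (0.85 f'_c b) = 907605/(0.85 × 26.4 × 255) = 158.61 mm.
c = a/β₁ = 158.61/0.85 = 186.60 mm; ε'_s = 0.003(c − d')/c = 0.0022 ≥ f_y/E_s = 0.0021, so compression steel does yield.
M_n = (A_s − A'_s) f_y (d − a/2) + A'_s f_y (d − d') = [907605 × (505 − 79.305) + 229495 × (505 − 51)] × 10⁻⁶ = 386.36 + 104.19 = 490.55 kN·m.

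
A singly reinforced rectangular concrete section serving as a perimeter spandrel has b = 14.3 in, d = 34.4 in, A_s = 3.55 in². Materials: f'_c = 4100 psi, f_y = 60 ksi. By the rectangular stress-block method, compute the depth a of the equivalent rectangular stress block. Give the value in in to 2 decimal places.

T = A_s f_y = 3.55 × 60 = 213 kips.
a = T/(0.85 f'_c b) = 213/(0.85 × 4.1 × 14.3) = 4.27 in.

a ≈ 4.27 in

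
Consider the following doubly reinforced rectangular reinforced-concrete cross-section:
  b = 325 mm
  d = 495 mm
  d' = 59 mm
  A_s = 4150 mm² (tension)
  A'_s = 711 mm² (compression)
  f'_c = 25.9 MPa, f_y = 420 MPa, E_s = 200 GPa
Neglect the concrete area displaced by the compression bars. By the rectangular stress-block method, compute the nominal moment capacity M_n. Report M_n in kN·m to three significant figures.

Assume both tension and compression steel yield.
Net tension couple steel: A_s − A'_s = 3439 mm².
a = (A_s − A'_s) f_y / (0.85 f'_c b) = 1444380/(0.85 × 25.9 × 325) = 201.87 mm.
c = a/β₁ = 201.87/0.85 = 237.49 mm; ε'_s = 0.003(c − d')/c = 0.0023 ≥ f_y/E_s = 0.0021, so compression steel does yield.
M_n = (A_s − A'_s) f_y (d − a/2) + A'_s f_y (d − d') = [1444380 × (495 − 100.935) + 298620 × (495 − 59)] × 10⁻⁶ = 569.18 + 130.20 = 699.38 kN·m.

M_n ≈ 699 kN·m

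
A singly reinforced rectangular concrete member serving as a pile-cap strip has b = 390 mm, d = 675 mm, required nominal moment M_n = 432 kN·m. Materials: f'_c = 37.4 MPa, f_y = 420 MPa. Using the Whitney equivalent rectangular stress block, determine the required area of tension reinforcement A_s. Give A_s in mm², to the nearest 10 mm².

A_s ≈ 1590 mm²

With M_n = 0.85 f'_c a b (d − a/2), solve the quadratic for a:
a = d − √(d² − 2M_n/(0.85 f'_c b)) = 675 − √(675² − 2 × 432×10⁶/(0.85 × 37.4 × 390)) = 53.76 mm.
A_s = 0.85 f'_c a b / f_y = 0.85 × 37.4 × 53.76 × 390 / 420 = 1587.0 mm².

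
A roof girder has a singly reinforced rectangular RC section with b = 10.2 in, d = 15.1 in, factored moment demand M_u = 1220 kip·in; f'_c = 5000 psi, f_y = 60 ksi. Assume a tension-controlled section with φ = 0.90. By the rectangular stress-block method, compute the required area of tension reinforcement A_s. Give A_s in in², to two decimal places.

M_n = M_u/φ = 1220/0.90 = 1355.56 kip·in.
From M_n = 0.85 f'_c a b (d − a/2):
a = d − √(d² − 2M_n/(0.85 f'_c b)) = 15.1 − √(15.1² − 2 × 1355.56/(0.85 × 5 × 10.2)) = 2.236 in.
A_s = 0.85 f'_c a b / f_y = 0.85 × 5 × 2.236 × 10.2 / 60 = 1.616 in².

A_s ≈ 1.62 in²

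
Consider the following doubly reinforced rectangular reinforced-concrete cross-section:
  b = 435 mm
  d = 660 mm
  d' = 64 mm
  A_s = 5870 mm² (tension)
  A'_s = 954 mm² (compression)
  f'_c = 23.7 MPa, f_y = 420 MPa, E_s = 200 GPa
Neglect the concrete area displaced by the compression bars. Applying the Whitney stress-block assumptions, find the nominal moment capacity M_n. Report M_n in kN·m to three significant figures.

M_n ≈ 1360 kN·m

Assume both tension and compression steel yield.
Net tension couple steel: A_s − A'_s = 4916 mm².
a = (A_s − A'_s) f_y / (0.85 f'_c b) = 2064720/(0.85 × 23.7 × 435) = 235.62 mm.
c = a/β₁ = 235.62/0.85 = 277.20 mm; ε'_s = 0.003(c − d')/c = 0.0023 ≥ f_y/E_s = 0.0021, so compression steel does yield.
M_n = (A_s − A'_s) f_y (d − a/2) + A'_s f_y (d − d') = [2064720 × (660 − 117.81) + 400680 × (660 − 64)] × 10⁻⁶ = 1119.47 + 238.81 = 1358.28 kN·m.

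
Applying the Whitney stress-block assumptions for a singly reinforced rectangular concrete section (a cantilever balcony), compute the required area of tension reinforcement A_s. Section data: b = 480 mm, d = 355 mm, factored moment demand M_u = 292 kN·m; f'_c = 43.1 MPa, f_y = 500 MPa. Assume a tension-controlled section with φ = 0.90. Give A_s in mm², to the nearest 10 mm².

A_s ≈ 1990 mm²

M_n = M_u/φ = 292/0.90 = 324.444 kN·m.
With M_n = 0.85 f'_c a b (d − a/2), solve the quadratic for a:
a = d − √(d² − 2M_n/(0.85 f'_c b)) = 355 − √(355² − 2 × 324.444×10⁶/(0.85 × 43.1 × 480)) = 56.46 mm.
A_s = 0.85 f'_c a b / f_y = 0.85 × 43.1 × 56.46 × 480 / 500 = 1985.7 mm².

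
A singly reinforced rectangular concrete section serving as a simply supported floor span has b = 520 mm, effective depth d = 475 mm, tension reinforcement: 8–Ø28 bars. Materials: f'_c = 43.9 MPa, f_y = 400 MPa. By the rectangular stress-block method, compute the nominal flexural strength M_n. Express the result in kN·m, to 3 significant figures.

M_n ≈ 836 kN·m

A_s = 8 × 616 = 4928 mm².
T = A_s f_y = 4928 × 400 = 1971200 N = 1971.2 kN.
From C = T: a = T/(0.85 f'_c b) = 1971200/(0.85 × 43.9 × 520) = 101.59 mm.
M_n = T(d − a/2) = 1971.2 kN × (475 − 50.795) mm = 836.19 kN·m.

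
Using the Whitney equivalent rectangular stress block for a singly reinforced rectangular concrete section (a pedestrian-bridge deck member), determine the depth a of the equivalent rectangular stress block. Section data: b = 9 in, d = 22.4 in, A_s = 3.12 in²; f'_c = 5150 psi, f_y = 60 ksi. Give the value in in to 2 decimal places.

T = A_s f_y = 3.12 × 60 = 187.2 kips.
a = T/(0.85 f'_c b) = 187.2/(0.85 × 5.15 × 9) = 4.75 in.

a ≈ 4.75 in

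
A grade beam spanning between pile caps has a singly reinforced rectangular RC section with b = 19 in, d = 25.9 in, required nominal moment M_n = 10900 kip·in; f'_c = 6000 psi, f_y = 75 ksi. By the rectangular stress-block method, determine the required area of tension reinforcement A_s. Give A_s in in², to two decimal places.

A_s ≈ 6.18 in²

From M_n = 0.85 f'_c a b (d − a/2):
a = d − √(d² − 2M_n/(0.85 f'_c b)) = 25.9 − √(25.9² − 2 × 10900/(0.85 × 6 × 19)) = 4.785 in.
A_s = 0.85 f'_c a b / f_y = 0.85 × 6 × 4.785 × 19 / 75 = 6.182 in².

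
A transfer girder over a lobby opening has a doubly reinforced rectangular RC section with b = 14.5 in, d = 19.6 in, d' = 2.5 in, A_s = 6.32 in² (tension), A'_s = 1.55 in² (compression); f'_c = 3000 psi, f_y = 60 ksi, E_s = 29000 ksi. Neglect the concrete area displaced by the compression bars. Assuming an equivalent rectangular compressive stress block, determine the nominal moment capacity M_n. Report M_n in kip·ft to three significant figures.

Assume both steels yield.
a = (A_s − A'_s) f_y/(0.85 f'_c b) = (6.32 − 1.55) × 60/(0.85 × 3 × 14.5) = 7.740 in.
c = a/β₁ = 7.740/0.85 = 9.106 in; ε'_s = 0.003(c − d')/c = 0.0022 ≥ ε_y = 0.0021, so the compression steel yields.
M_n = (A_s − A'_s) f_y (d − a/2) + A'_s f_y (d − d') = 286.2 × (19.6 − 3.87) + 93 × (19.6 − 2.5) = 4501.9 + 1590.3 = 6092.2 kip·in = 6092.2/12 = 507.68 kip·ft.

M_n ≈ 508 kip·ft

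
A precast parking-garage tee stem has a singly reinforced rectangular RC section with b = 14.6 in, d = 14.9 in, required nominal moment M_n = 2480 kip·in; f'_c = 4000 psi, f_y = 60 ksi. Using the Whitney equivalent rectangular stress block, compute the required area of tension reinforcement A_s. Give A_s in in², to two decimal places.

From M_n = 0.85 f'_c a b (d − a/2):
a = d − √(d² − 2M_n/(0.85 f'_c b)) = 14.9 − √(14.9² − 2 × 2480/(0.85 × 4 × 14.6)) = 3.851 in.
A_s = 0.85 f'_c a b / f_y = 0.85 × 4 × 3.851 × 14.6 / 60 = 3.186 in².

A_s ≈ 3.19 in²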